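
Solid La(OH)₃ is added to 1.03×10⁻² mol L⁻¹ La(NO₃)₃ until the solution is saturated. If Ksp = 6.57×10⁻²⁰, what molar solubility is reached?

6.18×10⁻⁷ M

La(OH)₃(s) ⇌ La³⁺(aq) + 3 OH⁻(aq)
Let s be the solubility of La(OH)₃ here. The common ion gives [La³⁺] ≈ 1.03×10⁻² mol L⁻¹, and [OH⁻] = 3s.
Ksp = [La³⁺][OH⁻]^3 = (1.03×10⁻²)(3s)^3
(3s)^3 = 6.57×10⁻²⁰ / (1.03×10⁻²) = 6.38×10⁻¹⁸
s = 6.18×10⁻⁷ mol L⁻¹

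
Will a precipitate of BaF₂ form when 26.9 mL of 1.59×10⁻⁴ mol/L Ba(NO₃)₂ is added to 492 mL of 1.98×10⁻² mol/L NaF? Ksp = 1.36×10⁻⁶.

No

Total volume after mixing = 26.9 + 492 = 518.9 mL.
[Ba²⁺] = (1.59×10⁻⁴)(26.9)/518.9 = 8.24×10⁻⁶ mol/L
[F⁻] = (1.98×10⁻²)(492)/518.9 = 1.88×10⁻² mol/L
Q = [Ba²⁺][F⁻]^2 = 2.91×10⁻⁹
Q = 2.91×10⁻⁹ < Ksp = 1.36×10⁻⁶, so the solution is unsaturated and no precipitate forms.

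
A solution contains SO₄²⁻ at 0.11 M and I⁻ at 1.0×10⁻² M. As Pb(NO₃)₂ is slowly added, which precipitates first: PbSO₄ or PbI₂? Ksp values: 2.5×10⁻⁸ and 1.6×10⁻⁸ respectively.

PbSO₄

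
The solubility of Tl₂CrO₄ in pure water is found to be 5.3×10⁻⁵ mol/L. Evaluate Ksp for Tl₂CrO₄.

Ksp = 6.0×10⁻¹³

Tl₂CrO₄(s) ⇌ 2 Tl⁺(aq) + CrO₄²⁻(aq)
With molar solubility s: [Tl⁺] = 2s, [CrO₄²⁻] = s.
Ksp = [Tl⁺]^2[CrO₄²⁻] = (2s)^2 · s = 4s^3
Ksp = 4 × (5.3×10⁻⁵)^3 = 6.0×10⁻¹³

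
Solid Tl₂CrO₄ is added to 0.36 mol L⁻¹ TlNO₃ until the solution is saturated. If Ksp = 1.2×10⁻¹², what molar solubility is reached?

9.3×10⁻¹² M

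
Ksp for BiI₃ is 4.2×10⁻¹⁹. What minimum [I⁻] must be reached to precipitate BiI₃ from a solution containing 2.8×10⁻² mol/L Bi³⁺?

2.5×10⁻⁶ M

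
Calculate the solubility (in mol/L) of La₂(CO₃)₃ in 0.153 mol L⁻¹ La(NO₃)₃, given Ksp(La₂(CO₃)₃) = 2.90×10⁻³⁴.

7.71×10⁻¹² M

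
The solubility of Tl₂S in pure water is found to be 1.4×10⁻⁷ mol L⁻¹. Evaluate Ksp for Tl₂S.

Ksp = 1.1×10⁻²⁰

Tl₂S(s) ⇌ 2 Tl⁺(aq) + S²⁻(aq)
For each mole of Tl₂S that dissolves per liter, [Tl⁺] = 2s and [S²⁻] = s; let s denote this solubility.
Ksp = [Tl⁺]^2[S²⁻] = (2s)^2 · s = 4s^3
Ksp = 4 × (1.4×10⁻⁷)^3 = 1.1×10⁻²⁰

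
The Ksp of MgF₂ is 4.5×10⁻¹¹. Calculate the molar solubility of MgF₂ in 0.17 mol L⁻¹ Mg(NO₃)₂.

8.1×10⁻⁶ M

MgF₂(s) ⇌ Mg²⁺(aq) + 2 F⁻(aq)
With Mg²⁺ already at 0.17 mol L⁻¹ and s small, take [Mg²⁺] ≈ 0.17 mol L⁻¹ and [F⁻] = 2s.
Ksp = [Mg²⁺][F⁻]^2 = (0.17)(2s)^2
(2s)^2 = 4.5×10⁻¹¹ / (0.17) = 2.6×10⁻¹⁰
s = 8.1×10⁻⁶ mol L⁻¹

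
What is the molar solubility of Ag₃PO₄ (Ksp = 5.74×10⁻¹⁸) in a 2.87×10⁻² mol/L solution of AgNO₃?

2.43×10⁻¹³ M

Ag₃PO₄(s) ⇌ 3 Ag⁺(aq) + PO₄³⁻(aq)
The solution already contains Ag⁺ at 2.87×10⁻² mol/L. Let s be the molar solubility of Ag₃PO₄.
[Ag⁺] ≈ 2.87×10⁻² mol/L (common ion dominates); [PO₄³⁻] = s.
Ksp = [Ag⁺]^3[PO₄³⁻] = (2.87×10⁻²)^3s
s = 5.74×10⁻¹⁸ / (2.87×10⁻²)^3 = 2.43×10⁻¹³
s = 2.43×10⁻¹³ mol/L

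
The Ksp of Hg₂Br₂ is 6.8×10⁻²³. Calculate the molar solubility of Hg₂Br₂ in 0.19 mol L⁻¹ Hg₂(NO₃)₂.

Hg₂Br₂(s) ⇌ Hg₂²⁺(aq) + 2 Br⁻(aq)
Let s be the solubility of Hg₂Br₂ here. The common ion gives [Hg₂²⁺] ≈ 0.19 mol L⁻¹, and [Br⁻] = 2s.
Ksp = [Hg₂²⁺][Br⁻]^2 = (0.19)(2s)^2
(2s)^2 = 6.8×10⁻²³ / (0.19) = 3.6×10⁻²²
s = 9.5×10⁻¹² mol L⁻¹

9.5×10⁻¹² M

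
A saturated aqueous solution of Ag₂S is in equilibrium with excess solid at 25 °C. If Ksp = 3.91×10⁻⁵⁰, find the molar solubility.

2.14×10⁻¹⁷ M

Ag₂S(s) ⇌ 2 Ag⁺(aq) + S²⁻(aq)
If s mol/L of Ag₂S dissolves, [Ag⁺] = 2s and [S²⁻] = s.
Ksp = [Ag⁺]^2[S²⁻] = (2s)^2 · s = 4s^3
4s^3 = 3.91×10⁻⁵⁰  ⇒  s^3 = 9.78×10⁻⁵¹
s = (9.78×10⁻⁵¹)^(1/3) = 2.14×10⁻¹⁷ mol/L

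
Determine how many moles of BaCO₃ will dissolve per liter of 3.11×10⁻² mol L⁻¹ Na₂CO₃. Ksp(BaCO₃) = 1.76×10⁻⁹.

BaCO₃(s) ⇌ Ba²⁺(aq) + CO₃²⁻(aq)
CO₃²⁻ is already present at 3.11×10⁻² mol L⁻¹. If s mol/L of BaCO₃ dissolves, [Ba²⁺] = s while [CO₃²⁻] ≈ 3.11×10⁻² mol L⁻¹.
Ksp = [Ba²⁺][CO₃²⁻] = s(3.11×10⁻²)
s = 1.76×10⁻⁹ / (3.11×10⁻²) = 5.66×10⁻⁸
s = 5.66×10⁻⁸ mol L⁻¹

5.66×10⁻⁸ M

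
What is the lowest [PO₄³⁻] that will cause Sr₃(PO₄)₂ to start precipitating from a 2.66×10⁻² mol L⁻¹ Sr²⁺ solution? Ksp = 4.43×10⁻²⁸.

4.85×10⁻¹² M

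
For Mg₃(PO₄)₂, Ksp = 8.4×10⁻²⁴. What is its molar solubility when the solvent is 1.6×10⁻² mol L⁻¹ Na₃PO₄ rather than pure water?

1.1×10⁻⁷ M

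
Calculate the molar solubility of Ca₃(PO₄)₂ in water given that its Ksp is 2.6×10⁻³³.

Ca₃(PO₄)₂(s) ⇌ 3 Ca²⁺(aq) + 2 PO₄³⁻(aq)
For each mole of Ca₃(PO₄)₂ that dissolves per liter, [Ca²⁺] = 3s and [PO₄³⁻] = 2s; let s denote this solubility.
Ksp = [Ca²⁺]^3[PO₄³⁻]^2 = (3s)^3 · (2s)^2 = 108s^5
108s^5 = 2.6×10⁻³³  ⇒  s^5 = 2.4×10⁻³⁵
s = (2.4×10⁻³⁵)^(1/5) = 1.2×10⁻⁷ mol L⁻¹

1.2×10⁻⁷ M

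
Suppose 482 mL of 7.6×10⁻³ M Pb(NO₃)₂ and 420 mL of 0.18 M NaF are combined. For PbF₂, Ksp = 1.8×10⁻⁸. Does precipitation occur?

After mixing, V = 482 mL + 420 mL = 902 mL.
[Pb²⁺] = (7.6×10⁻³)(482)/902 = 4.1×10⁻³ M
[F⁻] = (0.18)(420)/902 = 8.4×10⁻² M
Q = [Pb²⁺][F⁻]^2 = 2.9×10⁻⁵
Q = 2.9×10⁻⁵ > Ksp = 1.8×10⁻⁸, so the solution is supersaturated and PbF₂ precipitates.

Yes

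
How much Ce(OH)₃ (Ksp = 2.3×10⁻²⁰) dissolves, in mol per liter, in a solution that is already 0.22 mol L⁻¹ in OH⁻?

2.2×10⁻¹⁸ M

Ce(OH)₃(s) ⇌ Ce³⁺(aq) + 3 OH⁻(aq)
OH⁻ is already present at 0.22 mol L⁻¹. If s mol/L of Ce(OH)₃ dissolves, [Ce³⁺] = s while [OH⁻] ≈ 0.22 mol L⁻¹.
Ksp = [Ce³⁺][OH⁻]^3 = s(0.22)^3
s = 2.3×10⁻²⁰ / (0.22)^3 = 2.2×10⁻¹⁸
s = 2.2×10⁻¹⁸ mol L⁻¹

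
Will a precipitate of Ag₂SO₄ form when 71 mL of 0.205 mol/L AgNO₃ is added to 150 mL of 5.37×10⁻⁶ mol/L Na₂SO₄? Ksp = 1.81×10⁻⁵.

After mixing, V = 71 mL + 150 mL = 221 mL.
[Ag⁺] = (0.205)(71)/221 = 6.59×10⁻² mol/L
[SO₄²⁻] = (5.37×10⁻⁶)(150)/221 = 3.64×10⁻⁶ mol/L
Q = [Ag⁺]^2[SO₄²⁻] = 1.58×10⁻⁸
Since Q (1.58×10⁻⁸) is less than Ksp (1.81×10⁻⁵), no Ag₂SO₄ precipitates.

No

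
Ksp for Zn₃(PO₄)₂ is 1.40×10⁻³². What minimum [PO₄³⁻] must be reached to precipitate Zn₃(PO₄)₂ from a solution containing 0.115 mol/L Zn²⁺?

3.03×10⁻¹⁵ M

A salt starts to precipitate once the ion product Q reaches its Ksp.
Zn₃(PO₄)₂(s) ⇌ 3 Zn²⁺(aq) + 2 PO₄³⁻(aq)
Ksp = [Zn²⁺]^3[PO₄³⁻]^2 = [PO₄³⁻]^2(0.115)^3
[PO₄³⁻]^2 = 1.40×10⁻³² / (0.115)^3 = 9.21×10⁻³⁰
[PO₄³⁻] = 3.03×10⁻¹⁵ mol/L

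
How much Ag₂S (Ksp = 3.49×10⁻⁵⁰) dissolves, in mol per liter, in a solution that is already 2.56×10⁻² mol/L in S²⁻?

Ag₂S(s) ⇌ 2 Ag⁺(aq) + S²⁻(aq)
With S²⁻ already at 2.56×10⁻² mol/L and s small, take [S²⁻] ≈ 2.56×10⁻² mol/L and [Ag⁺] = 2s.
Ksp = [Ag⁺]^2[S²⁻] = (2s)^2(2.56×10⁻²)
(2s)^2 = 3.49×10⁻⁵⁰ / (2.56×10⁻²) = 1.36×10⁻⁴⁸
s = 5.84×10⁻²⁵ mol/L

5.84×10⁻²⁵ M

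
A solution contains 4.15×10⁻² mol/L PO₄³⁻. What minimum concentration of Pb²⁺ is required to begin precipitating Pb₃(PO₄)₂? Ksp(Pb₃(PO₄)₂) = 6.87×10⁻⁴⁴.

Each salt precipitates once Q = Ksp for that salt.
Pb₃(PO₄)₂(s) ⇌ 3 Pb²⁺(aq) + 2 PO₄³⁻(aq)
Ksp = [Pb²⁺]^3[PO₄³⁻]^2 = [Pb²⁺]^3(4.15×10⁻²)^2
[Pb²⁺]^3 = 6.87×10⁻⁴⁴ / (4.15×10⁻²)^2 = 3.99×10⁻⁴¹
[Pb²⁺] = 3.42×10⁻¹⁴ mol/L

3.42×10⁻¹⁴ M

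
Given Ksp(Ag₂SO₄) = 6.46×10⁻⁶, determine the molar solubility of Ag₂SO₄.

1.17×10⁻² M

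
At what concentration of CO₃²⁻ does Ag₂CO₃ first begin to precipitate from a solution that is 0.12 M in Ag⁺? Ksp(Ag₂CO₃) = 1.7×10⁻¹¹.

1.2×10⁻⁹ M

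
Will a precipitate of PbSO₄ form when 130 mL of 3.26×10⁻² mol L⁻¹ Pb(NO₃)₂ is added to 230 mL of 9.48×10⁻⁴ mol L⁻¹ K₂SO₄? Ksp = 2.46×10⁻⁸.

Yes

After mixing, V = 130 mL + 230 mL = 360 mL.
[Pb²⁺] = (3.26×10⁻²)(130)/360 = 1.18×10⁻² mol L⁻¹
[SO₄²⁻] = (9.48×10⁻⁴)(230)/360 = 6.06×10⁻⁴ mol L⁻¹
Q = [Pb²⁺][SO₄²⁻] = 7.13×10⁻⁶
Since Q (7.13×10⁻⁶) exceeds Ksp (2.46×10⁻⁸), PbSO₄ will precipitate.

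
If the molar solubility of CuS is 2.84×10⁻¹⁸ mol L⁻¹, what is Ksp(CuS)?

CuS(s) ⇌ Cu²⁺(aq) + S²⁻(aq)
For each mole of CuS that dissolves per liter, [Cu²⁺] = s and [S²⁻] = s; let s denote this solubility.
Ksp = [Cu²⁺][S²⁻] = s · s = s^2
Ksp = (2.84×10⁻¹⁸)^2 = 8.07×10⁻³⁶

Ksp = 8.07×10⁻³⁶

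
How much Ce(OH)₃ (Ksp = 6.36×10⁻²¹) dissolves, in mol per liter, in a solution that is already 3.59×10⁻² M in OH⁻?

1.37×10⁻¹⁶ M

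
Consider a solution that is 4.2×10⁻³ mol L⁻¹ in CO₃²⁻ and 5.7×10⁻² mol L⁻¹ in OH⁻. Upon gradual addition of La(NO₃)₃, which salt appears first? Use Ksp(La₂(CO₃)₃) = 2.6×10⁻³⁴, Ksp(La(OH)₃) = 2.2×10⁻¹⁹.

La(OH)₃

Each salt precipitates once Q = Ksp for that salt.
For La₂(CO₃)₃: [La³⁺] = (Ksp/[CO₃²⁻]^3)^(1/2) = 5.9×10⁻¹⁴ mol L⁻¹
For La(OH)₃: [La³⁺] = (Ksp/[OH⁻]^3) = 1.2×10⁻¹⁵ mol L⁻¹
La(OH)₃ requires the lower [La³⁺], so it precipitates first.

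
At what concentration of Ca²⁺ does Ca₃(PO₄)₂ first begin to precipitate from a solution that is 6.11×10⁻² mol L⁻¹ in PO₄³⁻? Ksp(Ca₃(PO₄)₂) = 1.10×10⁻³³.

6.65×10⁻¹¹ M

The threshold for precipitation is Q = Ksp.
Ca₃(PO₄)₂(s) ⇌ 3 Ca²⁺(aq) + 2 PO₄³⁻(aq)
Ksp = [Ca²⁺]^3[PO₄³⁻]^2 = [Ca²⁺]^3(6.11×10⁻²)^2
[Ca²⁺]^3 = 1.10×10⁻³³ / (6.11×10⁻²)^2 = 2.95×10⁻³¹
[Ca²⁺] = 6.65×10⁻¹¹ mol L⁻¹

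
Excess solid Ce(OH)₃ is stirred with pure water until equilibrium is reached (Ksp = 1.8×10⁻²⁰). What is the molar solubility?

Ce(OH)₃(s) ⇌ Ce³⁺(aq) + 3 OH⁻(aq)
With molar solubility s: [Ce³⁺] = s, [OH⁻] = 3s.
Ksp = [Ce³⁺][OH⁻]^3 = s · (3s)^3 = 27s^4
27s^4 = 1.8×10⁻²⁰  ⇒  s^4 = 6.7×10⁻²²
s = (6.7×10⁻²²)^(1/4) = 5.1×10⁻⁶ mol/L

5.1×10⁻⁶ M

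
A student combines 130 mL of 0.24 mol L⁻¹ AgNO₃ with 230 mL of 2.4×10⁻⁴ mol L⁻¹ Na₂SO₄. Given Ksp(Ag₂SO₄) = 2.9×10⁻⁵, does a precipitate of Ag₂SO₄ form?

No

Total volume after mixing = 130 + 230 = 360 mL.
[Ag⁺] = (0.24)(130)/360 = 8.7×10⁻² mol L⁻¹
[SO₄²⁻] = (2.4×10⁻⁴)(230)/360 = 1.5×10⁻⁴ mol L⁻¹
Q = [Ag⁺]^2[SO₄²⁻] = 1.2×10⁻⁶
Q = 1.2×10⁻⁶ < Ksp = 2.9×10⁻⁵, so the solution is unsaturated and no precipitate forms.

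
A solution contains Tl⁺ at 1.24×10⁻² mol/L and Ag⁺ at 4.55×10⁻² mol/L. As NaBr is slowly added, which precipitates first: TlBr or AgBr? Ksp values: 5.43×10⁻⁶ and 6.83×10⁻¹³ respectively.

AgBr

The threshold for precipitation is Q = Ksp.
For TlBr: [Br⁻] = (Ksp/[Tl⁺]) = 4.38×10⁻⁴ mol/L
For AgBr: [Br⁻] = (Ksp/[Ag⁺]) = 1.50×10⁻¹¹ mol/L
The smaller threshold [Br⁻] is reached first, so AgBr precipitates first.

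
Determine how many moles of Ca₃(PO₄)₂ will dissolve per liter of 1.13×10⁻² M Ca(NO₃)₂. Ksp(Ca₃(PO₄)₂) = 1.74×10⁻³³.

1.74×10⁻¹⁴ M

Ca₃(PO₄)₂(s) ⇌ 3 Ca²⁺(aq) + 2 PO₄³⁻(aq)
The solution already contains Ca²⁺ at 1.13×10⁻² M. Let s be the molar solubility of Ca₃(PO₄)₂.
[Ca²⁺] ≈ 1.13×10⁻² M (common ion dominates); [PO₄³⁻] = 2s.
Ksp = [Ca²⁺]^3[PO₄³⁻]^2 = (1.13×10⁻²)^3(2s)^2
(2s)^2 = 1.74×10⁻³³ / (1.13×10⁻²)^3 = 1.21×10⁻²⁷
s = 1.74×10⁻¹⁴ M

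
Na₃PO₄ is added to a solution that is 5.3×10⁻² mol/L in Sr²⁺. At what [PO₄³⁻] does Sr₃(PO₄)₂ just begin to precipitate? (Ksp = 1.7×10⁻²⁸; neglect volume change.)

1.1×10⁻¹² M

The threshold for precipitation is Q = Ksp.
Sr₃(PO₄)₂(s) ⇌ 3 Sr²⁺(aq) + 2 PO₄³⁻(aq)
Ksp = [Sr²⁺]^3[PO₄³⁻]^2 = [PO₄³⁻]^2(5.3×10⁻²)^3
[PO₄³⁻]^2 = 1.7×10⁻²⁸ / (5.3×10⁻²)^3 = 1.1×10⁻²⁴
[PO₄³⁻] = 1.1×10⁻¹² mol/L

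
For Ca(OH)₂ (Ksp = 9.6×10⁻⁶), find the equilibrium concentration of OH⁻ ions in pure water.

2.7×10⁻² M

Ca(OH)₂(s) ⇌ Ca²⁺(aq) + 2 OH⁻(aq)
Call the molar solubility s, so that [Ca²⁺] = s and [OH⁻] = 2s.
Ksp = [Ca²⁺][OH⁻]^2 = s · (2s)^2 = 4s^3 = 9.6×10⁻⁶
s = 1.3×10⁻² mol/L
[OH⁻] = 2s = 2.7×10⁻² mol/L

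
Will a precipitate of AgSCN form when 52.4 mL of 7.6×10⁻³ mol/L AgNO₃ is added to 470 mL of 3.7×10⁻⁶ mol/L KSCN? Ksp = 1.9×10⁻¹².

Yes

After mixing, V = 52.4 mL + 470 mL = 522.4 mL.
[Ag⁺] = (7.6×10⁻³)(52.4)/522.4 = 7.6×10⁻⁴ mol/L
[SCN⁻] = (3.7×10⁻⁶)(470)/522.4 = 3.3×10⁻⁶ mol/L
Q = [Ag⁺][SCN⁻] = 2.5×10⁻⁹
Q = 2.5×10⁻⁹ > Ksp = 1.9×10⁻¹², so the solution is supersaturated and AgSCN precipitates.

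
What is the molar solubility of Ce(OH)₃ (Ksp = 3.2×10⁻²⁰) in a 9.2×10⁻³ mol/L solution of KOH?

4.1×10⁻¹⁴ M

Ce(OH)₃(s) ⇌ Ce³⁺(aq) + 3 OH⁻(aq)
The solution already contains OH⁻ at 9.2×10⁻³ mol/L. Let s be the molar solubility of Ce(OH)₃.
[OH⁻] ≈ 9.2×10⁻³ mol/L (common ion dominates); [Ce³⁺] = s.
Ksp = [Ce³⁺][OH⁻]^3 = s(9.2×10⁻³)^3
s = 3.2×10⁻²⁰ / (9.2×10⁻³)^3 = 4.1×10⁻¹⁴
s = 4.1×10⁻¹⁴ mol/L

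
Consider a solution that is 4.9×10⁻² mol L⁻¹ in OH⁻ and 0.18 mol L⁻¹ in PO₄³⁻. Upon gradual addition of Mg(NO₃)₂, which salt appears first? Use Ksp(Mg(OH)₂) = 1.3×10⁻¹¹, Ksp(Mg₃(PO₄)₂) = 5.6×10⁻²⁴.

Mg(OH)₂

Each salt precipitates once Q = Ksp for that salt.
For Mg(OH)₂: [Mg²⁺] = (Ksp/[OH⁻]^2) = 5.4×10⁻⁹ mol L⁻¹
For Mg₃(PO₄)₂: [Mg²⁺] = (Ksp/[PO₄³⁻]^2)^(1/3) = 5.6×10⁻⁸ mol L⁻¹
Mg(OH)₂ requires the lower [Mg²⁺], so it precipitates first.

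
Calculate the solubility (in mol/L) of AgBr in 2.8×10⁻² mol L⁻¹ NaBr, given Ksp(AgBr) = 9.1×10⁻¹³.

3.3×10⁻¹¹ M

AgBr(s) ⇌ Ag⁺(aq) + Br⁻(aq)
With Br⁻ already at 2.8×10⁻² mol L⁻¹ and s small, take [Br⁻] ≈ 2.8×10⁻² mol L⁻¹ and [Ag⁺] = s.
Ksp = [Ag⁺][Br⁻] = s(2.8×10⁻²)
s = 9.1×10⁻¹³ / (2.8×10⁻²) = 3.3×10⁻¹¹
s = 3.3×10⁻¹¹ mol L⁻¹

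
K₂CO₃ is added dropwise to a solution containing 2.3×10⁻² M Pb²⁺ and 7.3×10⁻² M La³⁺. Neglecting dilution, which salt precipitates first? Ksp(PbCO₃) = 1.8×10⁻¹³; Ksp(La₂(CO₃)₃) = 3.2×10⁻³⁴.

PbCO₃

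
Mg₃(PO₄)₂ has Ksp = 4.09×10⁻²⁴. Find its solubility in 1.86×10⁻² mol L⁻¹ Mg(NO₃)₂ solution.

3.99×10⁻¹⁰ M

Mg₃(PO₄)₂(s) ⇌ 3 Mg²⁺(aq) + 2 PO₄³⁻(aq)
Mg²⁺ is already present at 1.86×10⁻² mol L⁻¹. If s mol/L of Mg₃(PO₄)₂ dissolves, [PO₄³⁻] = 2s while [Mg²⁺] ≈ 1.86×10⁻² mol L⁻¹.
Ksp = [Mg²⁺]^3[PO₄³⁻]^2 = (1.86×10⁻²)^3(2s)^2
(2s)^2 = 4.09×10⁻²⁴ / (1.86×10⁻²)^3 = 6.36×10⁻¹⁹
s = 3.99×10⁻¹⁰ mol L⁻¹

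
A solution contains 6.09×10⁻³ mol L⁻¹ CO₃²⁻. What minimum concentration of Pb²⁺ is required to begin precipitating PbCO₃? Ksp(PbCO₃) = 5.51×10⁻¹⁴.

Each salt precipitates once Q = Ksp for that salt.
PbCO₃(s) ⇌ Pb²⁺(aq) + CO₃²⁻(aq)
Ksp = [Pb²⁺][CO₃²⁻] = [Pb²⁺](6.09×10⁻³)
[Pb²⁺] = 5.51×10⁻¹⁴ / (6.09×10⁻³) = 9.05×10⁻¹²
[Pb²⁺] = 9.05×10⁻¹² mol L⁻¹

9.05×10⁻¹² M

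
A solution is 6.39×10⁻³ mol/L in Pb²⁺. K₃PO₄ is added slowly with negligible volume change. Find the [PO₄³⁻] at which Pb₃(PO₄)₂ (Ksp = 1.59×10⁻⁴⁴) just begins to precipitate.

Precipitation of each salt begins when its ion product equals Ksp.
Pb₃(PO₄)₂(s) ⇌ 3 Pb²⁺(aq) + 2 PO₄³⁻(aq)
Ksp = [Pb²⁺]^3[PO₄³⁻]^2 = [PO₄³⁻]^2(6.39×10⁻³)^3
[PO₄³⁻]^2 = 1.59×10⁻⁴⁴ / (6.39×10⁻³)^3 = 6.09×10⁻³⁸
[PO₄³⁻] = 2.47×10⁻¹⁹ mol/L

2.47×10⁻¹⁹ M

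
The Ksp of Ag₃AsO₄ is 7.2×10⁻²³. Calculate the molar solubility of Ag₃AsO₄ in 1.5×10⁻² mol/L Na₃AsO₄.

5.6×10⁻⁸ M

Ag₃AsO₄(s) ⇌ 3 Ag⁺(aq) + AsO₄³⁻(aq)
With AsO₄³⁻ already at 1.5×10⁻² mol/L and s small, take [AsO₄³⁻] ≈ 1.5×10⁻² mol/L and [Ag⁺] = 3s.
Ksp = [Ag⁺]^3[AsO₄³⁻] = (3s)^3(1.5×10⁻²)
(3s)^3 = 7.2×10⁻²³ / (1.5×10⁻²) = 4.8×10⁻²¹
s = 5.6×10⁻⁸ mol/L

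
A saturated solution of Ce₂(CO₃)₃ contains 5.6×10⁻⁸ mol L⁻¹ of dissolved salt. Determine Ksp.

Ksp = 5.9×10⁻³⁵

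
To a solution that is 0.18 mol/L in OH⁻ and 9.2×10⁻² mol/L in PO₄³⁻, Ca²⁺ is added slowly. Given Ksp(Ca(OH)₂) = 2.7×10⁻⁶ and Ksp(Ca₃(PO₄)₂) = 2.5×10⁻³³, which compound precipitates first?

Ca₃(PO₄)₂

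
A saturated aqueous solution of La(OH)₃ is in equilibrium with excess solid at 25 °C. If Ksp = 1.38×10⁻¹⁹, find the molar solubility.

La(OH)₃(s) ⇌ La³⁺(aq) + 3 OH⁻(aq)
If s mol/L of La(OH)₃ dissolves, [La³⁺] = s and [OH⁻] = 3s.
Ksp = [La³⁺][OH⁻]^3 = s · (3s)^3 = 27s^4
27s^4 = 1.38×10⁻¹⁹  ⇒  s^4 = 5.11×10⁻²¹
s = 8.46×10⁻⁶ mol/L

8.46×10⁻⁶ M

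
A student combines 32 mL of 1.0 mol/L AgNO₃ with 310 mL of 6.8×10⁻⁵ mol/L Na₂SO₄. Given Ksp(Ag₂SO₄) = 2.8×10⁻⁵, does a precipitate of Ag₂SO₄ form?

No

After mixing, V = 32 mL + 310 mL = 342 mL.
[Ag⁺] = (1.0)(32)/342 = 9.4×10⁻² mol/L
[SO₄²⁻] = (6.8×10⁻⁵)(310)/342 = 6.2×10⁻⁵ mol/L
Q = [Ag⁺]^2[SO₄²⁻] = 5.4×10⁻⁷
Q = 5.4×10⁻⁷ < Ksp = 2.8×10⁻⁵, so the solution is unsaturated and no precipitate forms.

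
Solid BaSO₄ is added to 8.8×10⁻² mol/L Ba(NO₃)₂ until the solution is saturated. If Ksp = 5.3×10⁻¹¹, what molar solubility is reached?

BaSO₄(s) ⇌ Ba²⁺(aq) + SO₄²⁻(aq)
Let s be the solubility of BaSO₄ here. The common ion gives [Ba²⁺] ≈ 8.8×10⁻² mol/L, and [SO₄²⁻] = s.
Ksp = [Ba²⁺][SO₄²⁻] = (8.8×10⁻²)s
s = 5.3×10⁻¹¹ / (8.8×10⁻²) = 6.0×10⁻¹⁰
s = 6.0×10⁻¹⁰ mol/L

6.0×10⁻¹⁰ M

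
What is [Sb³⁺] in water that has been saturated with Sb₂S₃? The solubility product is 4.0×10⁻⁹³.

Sb₂S₃(s) ⇌ 2 Sb³⁺(aq) + 3 S²⁻(aq)
Let s be the molar solubility. Then [Sb³⁺] = 2s and [S²⁻] = 3s.
Ksp = [Sb³⁺]^2[S²⁻]^3 = (2s)^2 · (3s)^3 = 108s^5 = 4.0×10⁻⁹³
s = 1.3×10⁻¹⁹ M
[Sb³⁺] = 2s = 2.6×10⁻¹⁹ M

2.6×10⁻¹⁹ M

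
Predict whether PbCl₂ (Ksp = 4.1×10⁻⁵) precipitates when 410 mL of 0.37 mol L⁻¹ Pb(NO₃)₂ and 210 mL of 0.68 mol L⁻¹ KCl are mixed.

Yes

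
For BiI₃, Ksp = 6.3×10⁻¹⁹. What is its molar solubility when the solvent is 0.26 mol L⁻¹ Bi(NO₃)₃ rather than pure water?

BiI₃(s) ⇌ Bi³⁺(aq) + 3 I⁻(aq)
The solution already contains Bi³⁺ at 0.26 mol L⁻¹. Let s be the molar solubility of BiI₃.
[Bi³⁺] ≈ 0.26 mol L⁻¹ (common ion dominates); [I⁻] = 3s.
Ksp = [Bi³⁺][I⁻]^3 = (0.26)(3s)^3
(3s)^3 = 6.3×10⁻¹⁹ / (0.26) = 2.4×10⁻¹⁸
s = 4.5×10⁻⁷ mol L⁻¹

4.5×10⁻⁷ M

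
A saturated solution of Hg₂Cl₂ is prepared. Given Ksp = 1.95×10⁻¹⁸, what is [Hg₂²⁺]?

Hg₂Cl₂(s) ⇌ Hg₂²⁺(aq) + 2 Cl⁻(aq)
If s mol/L of Hg₂Cl₂ dissolves, [Hg₂²⁺] = s and [Cl⁻] = 2s.
Ksp = [Hg₂²⁺][Cl⁻]^2 = s · (2s)^2 = 4s^3 = 1.95×10⁻¹⁸
s = 7.87×10⁻⁷ M
[Hg₂²⁺] = s = 7.87×10⁻⁷ M

7.87×10⁻⁷ M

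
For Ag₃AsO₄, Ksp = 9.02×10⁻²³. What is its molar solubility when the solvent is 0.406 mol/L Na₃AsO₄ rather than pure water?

Ag₃AsO₄(s) ⇌ 3 Ag⁺(aq) + AsO₄³⁻(aq)
AsO₄³⁻ is already present at 0.406 mol/L. If s mol/L of Ag₃AsO₄ dissolves, [Ag⁺] = 3s while [AsO₄³⁻] ≈ 0.406 mol/L.
Ksp = [Ag⁺]^3[AsO₄³⁻] = (3s)^3(0.406)
(3s)^3 = 9.02×10⁻²³ / (0.406) = 2.22×10⁻²²
s = 2.02×10⁻⁸ mol/L

2.02×10⁻⁸ M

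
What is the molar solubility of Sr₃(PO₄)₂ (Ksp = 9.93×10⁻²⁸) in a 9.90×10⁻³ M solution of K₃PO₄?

Sr₃(PO₄)₂(s) ⇌ 3 Sr²⁺(aq) + 2 PO₄³⁻(aq)
With PO₄³⁻ already at 9.90×10⁻³ M and s small, take [PO₄³⁻] ≈ 9.90×10⁻³ M and [Sr²⁺] = 3s.
Ksp = [Sr²⁺]^3[PO₄³⁻]^2 = (3s)^3(9.90×10⁻³)^2
(3s)^3 = 9.93×10⁻²⁸ / (9.90×10⁻³)^2 = 1.01×10⁻²³
s = 7.21×10⁻⁹ M

7.21×10⁻⁹ M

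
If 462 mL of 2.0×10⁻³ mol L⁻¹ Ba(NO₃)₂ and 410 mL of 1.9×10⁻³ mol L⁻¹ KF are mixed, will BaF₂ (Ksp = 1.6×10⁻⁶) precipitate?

No

After mixing, V = 462 mL + 410 mL = 872 mL.
[Ba²⁺] = (2.0×10⁻³)(462)/872 = 1.1×10⁻³ mol L⁻¹
[F⁻] = (1.9×10⁻³)(410)/872 = 8.9×10⁻⁴ mol L⁻¹
Q = [Ba²⁺][F⁻]^2 = 8.5×10⁻¹⁰
Q = 8.5×10⁻¹⁰ < Ksp = 1.6×10⁻⁶, so the solution is unsaturated and no precipitate forms.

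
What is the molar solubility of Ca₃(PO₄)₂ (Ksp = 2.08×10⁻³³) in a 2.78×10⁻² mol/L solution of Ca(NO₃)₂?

4.92×10⁻¹⁵ M

Ca₃(PO₄)₂(s) ⇌ 3 Ca²⁺(aq) + 2 PO₄³⁻(aq)
Let s be the solubility of Ca₃(PO₄)₂ here. The common ion gives [Ca²⁺] ≈ 2.78×10⁻² mol/L, and [PO₄³⁻] = 2s.
Ksp = [Ca²⁺]^3[PO₄³⁻]^2 = (2.78×10⁻²)^3(2s)^2
(2s)^2 = 2.08×10⁻³³ / (2.78×10⁻²)^3 = 9.68×10⁻²⁹
s = 4.92×10⁻¹⁵ mol/L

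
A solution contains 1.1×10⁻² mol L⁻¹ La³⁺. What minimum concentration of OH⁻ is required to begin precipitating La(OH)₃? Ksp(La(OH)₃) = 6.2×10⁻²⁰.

Precipitation begins when Q = Ksp.
La(OH)₃(s) ⇌ La³⁺(aq) + 3 OH⁻(aq)
Ksp = [La³⁺][OH⁻]^3 = [OH⁻]^3(1.1×10⁻²)
[OH⁻]^3 = 6.2×10⁻²⁰ / (1.1×10⁻²) = 5.6×10⁻¹⁸
[OH⁻] = 1.8×10⁻⁶ mol L⁻¹

1.8×10⁻⁶ M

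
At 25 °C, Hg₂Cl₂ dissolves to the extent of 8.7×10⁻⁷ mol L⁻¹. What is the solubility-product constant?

Ksp = 2.6×10⁻¹⁸

Hg₂Cl₂(s) ⇌ Hg₂²⁺(aq) + 2 Cl⁻(aq)
If s mol/L of Hg₂Cl₂ dissolves, [Hg₂²⁺] = s and [Cl⁻] = 2s.
Ksp = [Hg₂²⁺][Cl⁻]^2 = s · (2s)^2 = 4s^3
Ksp = 4 × (8.7×10⁻⁷)^3 = 2.6×10⁻¹⁸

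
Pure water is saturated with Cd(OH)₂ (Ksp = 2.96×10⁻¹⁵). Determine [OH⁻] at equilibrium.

1.81×10⁻⁵ M

Cd(OH)₂(s) ⇌ Cd²⁺(aq) + 2 OH⁻(aq)
Let s be the molar solubility. Then [Cd²⁺] = s and [OH⁻] = 2s.
Ksp = [Cd²⁺][OH⁻]^2 = s · (2s)^2 = 4s^3 = 2.96×10⁻¹⁵
s = 9.05×10⁻⁶ mol L⁻¹
[OH⁻] = 2s = 1.81×10⁻⁵ mol L⁻¹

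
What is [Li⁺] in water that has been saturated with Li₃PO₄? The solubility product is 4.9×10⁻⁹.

1.1×10⁻² M

Li₃PO₄(s) ⇌ 3 Li⁺(aq) + PO₄³⁻(aq)
With molar solubility s: [Li⁺] = 3s, [PO₄³⁻] = s.
Ksp = [Li⁺]^3[PO₄³⁻] = (3s)^3 · s = 27s^4 = 4.9×10⁻⁹
s = 3.7×10⁻³ mol L⁻¹
[Li⁺] = 3s = 1.1×10⁻² mol L⁻¹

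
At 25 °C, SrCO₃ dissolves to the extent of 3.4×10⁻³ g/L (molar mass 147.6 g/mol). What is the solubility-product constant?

Ksp = 5.3×10⁻¹⁰

s = (3.4×10⁻³ g L⁻¹)/(147.6 g mol⁻¹) = 2.304×10⁻⁵ M
SrCO₃(s) ⇌ Sr²⁺(aq) + CO₃²⁻(aq)
Call the molar solubility s, so that [Sr²⁺] = s and [CO₃²⁻] = s.
Ksp = [Sr²⁺][CO₃²⁻] = s · s = s^2
Ksp = (2.304×10⁻⁵)^2 = 5.3×10⁻¹⁰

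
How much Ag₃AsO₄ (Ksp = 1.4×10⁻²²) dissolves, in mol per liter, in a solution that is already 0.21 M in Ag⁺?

1.5×10⁻²⁰ M

Ag₃AsO₄(s) ⇌ 3 Ag⁺(aq) + AsO₄³⁻(aq)
Ag⁺ is already present at 0.21 M. If s mol/L of Ag₃AsO₄ dissolves, [AsO₄³⁻] = s while [Ag⁺] ≈ 0.21 M.
Ksp = [Ag⁺]^3[AsO₄³⁻] = (0.21)^3s
s = 1.4×10⁻²² / (0.21)^3 = 1.5×10⁻²⁰
s = 1.5×10⁻²⁰ M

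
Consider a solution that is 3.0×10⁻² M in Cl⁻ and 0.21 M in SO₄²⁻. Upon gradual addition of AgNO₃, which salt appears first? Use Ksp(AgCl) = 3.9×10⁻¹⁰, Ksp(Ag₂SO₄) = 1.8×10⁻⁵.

AgCl

A salt starts to precipitate once the ion product Q reaches its Ksp.
For AgCl: [Ag⁺] = (Ksp/[Cl⁻]) = 1.3×10⁻⁸ M
For Ag₂SO₄: [Ag⁺] = (Ksp/[SO₄²⁻])^(1/2) = 9.3×10⁻³ M
Since AgCl needs less Ag⁺ to reach saturation, it precipitates first.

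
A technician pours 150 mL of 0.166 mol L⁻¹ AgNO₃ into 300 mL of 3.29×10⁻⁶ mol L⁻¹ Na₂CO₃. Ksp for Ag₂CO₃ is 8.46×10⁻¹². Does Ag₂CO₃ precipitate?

Yes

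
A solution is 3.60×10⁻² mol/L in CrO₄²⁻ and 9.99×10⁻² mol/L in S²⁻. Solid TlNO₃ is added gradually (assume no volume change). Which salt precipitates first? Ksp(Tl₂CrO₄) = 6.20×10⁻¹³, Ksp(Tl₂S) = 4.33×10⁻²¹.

Precipitation of each salt begins when its ion product equals Ksp.
For Tl₂CrO₄: [Tl⁺] = (Ksp/[CrO₄²⁻])^(1/2) = 4.15×10⁻⁶ mol/L
For Tl₂S: [Tl⁺] = (Ksp/[S²⁻])^(1/2) = 2.08×10⁻¹⁰ mol/L
Since Tl₂S needs less Tl⁺ to reach saturation, it precipitates first.

Tl₂S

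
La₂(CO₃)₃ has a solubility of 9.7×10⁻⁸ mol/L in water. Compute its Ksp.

Ksp = 9.3×10⁻³⁴

La₂(CO₃)₃(s) ⇌ 2 La³⁺(aq) + 3 CO₃²⁻(aq)
With molar solubility s: [La³⁺] = 2s, [CO₃²⁻] = 3s.
Ksp = [La³⁺]^2[CO₃²⁻]^3 = (2s)^2 · (3s)^3 = 108s^5
Ksp = 108 × (9.7×10⁻⁸)^5 = 9.3×10⁻³⁴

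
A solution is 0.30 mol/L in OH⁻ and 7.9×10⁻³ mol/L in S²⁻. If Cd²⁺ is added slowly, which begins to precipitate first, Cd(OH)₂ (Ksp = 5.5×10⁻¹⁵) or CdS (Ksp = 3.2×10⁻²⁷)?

CdS

Each salt precipitates once Q = Ksp for that salt.
For Cd(OH)₂: [Cd²⁺] = (Ksp/[OH⁻]^2) = 6.1×10⁻¹⁴ mol/L
For CdS: [Cd²⁺] = (Ksp/[S²⁻]) = 4.1×10⁻²⁵ mol/L
The smaller threshold [Cd²⁺] is reached first, so CdS precipitates first.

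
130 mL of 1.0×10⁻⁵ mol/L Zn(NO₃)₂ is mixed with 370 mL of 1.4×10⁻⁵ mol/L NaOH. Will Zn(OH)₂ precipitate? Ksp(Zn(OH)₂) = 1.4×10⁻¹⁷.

Yes

The combined volume is 500 mL.
[Zn²⁺] = (1.0×10⁻⁵)(130)/500 = 2.6×10⁻⁶ mol/L
[OH⁻] = (1.4×10⁻⁵)(370)/500 = 1.0×10⁻⁵ mol/L
Q = [Zn²⁺][OH⁻]^2 = 2.8×10⁻¹⁶
Since Q (2.8×10⁻¹⁶) exceeds Ksp (1.4×10⁻¹⁷), Zn(OH)₂ will precipitate.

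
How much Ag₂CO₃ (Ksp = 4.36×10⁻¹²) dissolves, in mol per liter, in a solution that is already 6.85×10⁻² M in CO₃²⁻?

Ag₂CO₃(s) ⇌ 2 Ag⁺(aq) + CO₃²⁻(aq)
CO₃²⁻ is already present at 6.85×10⁻² M. If s mol/L of Ag₂CO₃ dissolves, [Ag⁺] = 2s while [CO₃²⁻] ≈ 6.85×10⁻² M.
Ksp = [Ag⁺]^2[CO₃²⁻] = (2s)^2(6.85×10⁻²)
(2s)^2 = 4.36×10⁻¹² / (6.85×10⁻²) = 6.36×10⁻¹¹
s = 3.99×10⁻⁶ M

3.99×10⁻⁶ M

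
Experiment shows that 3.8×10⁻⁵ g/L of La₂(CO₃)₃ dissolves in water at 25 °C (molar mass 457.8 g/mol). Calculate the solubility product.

Molar solubility s = (3.8×10⁻⁵ g/L) / (457.8 g/mol) = 8.301×10⁻⁸ mol/L
La₂(CO₃)₃(s) ⇌ 2 La³⁺(aq) + 3 CO₃²⁻(aq)
Let s be the molar solubility. Then [La³⁺] = 2s and [CO₃²⁻] = 3s.
Ksp = [La³⁺]^2[CO₃²⁻]^3 = (2s)^2 · (3s)^3 = 108s^5
Ksp = 108 × (8.301×10⁻⁸)^5 = 4.3×10⁻³⁴

Ksp = 4.3×10⁻³⁴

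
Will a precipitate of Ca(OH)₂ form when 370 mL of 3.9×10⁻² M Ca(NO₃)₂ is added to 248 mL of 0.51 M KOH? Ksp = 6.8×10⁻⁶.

Yes

Total volume after mixing = 370 + 248 = 618 mL.
[Ca²⁺] = (3.9×10⁻²)(370)/618 = 2.3×10⁻² M
[OH⁻] = (0.51)(248)/618 = 0.20 M
Q = [Ca²⁺][OH⁻]^2 = 9.8×10⁻⁴
Q = 9.8×10⁻⁴ > Ksp = 6.8×10⁻⁶, so the solution is supersaturated and Ca(OH)₂ precipitates.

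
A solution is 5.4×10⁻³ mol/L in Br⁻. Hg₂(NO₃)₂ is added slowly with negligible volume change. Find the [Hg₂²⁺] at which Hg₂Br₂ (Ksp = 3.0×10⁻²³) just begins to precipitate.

1.0×10⁻¹⁸ M

Precipitation of each salt begins when its ion product equals Ksp.
Hg₂Br₂(s) ⇌ Hg₂²⁺(aq) + 2 Br⁻(aq)
Ksp = [Hg₂²⁺][Br⁻]^2 = [Hg₂²⁺](5.4×10⁻³)^2
[Hg₂²⁺] = 3.0×10⁻²³ / (5.4×10⁻³)^2 = 1.0×10⁻¹⁸
[Hg₂²⁺] = 1.0×10⁻¹⁸ mol/L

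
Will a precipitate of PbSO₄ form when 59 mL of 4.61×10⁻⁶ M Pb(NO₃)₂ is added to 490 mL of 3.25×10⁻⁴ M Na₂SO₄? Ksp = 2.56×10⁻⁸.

No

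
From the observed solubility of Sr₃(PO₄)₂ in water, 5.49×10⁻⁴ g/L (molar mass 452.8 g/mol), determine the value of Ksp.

Ksp = 2.83×10⁻²⁸

Molar solubility s = (5.49×10⁻⁴ g/L) / (452.8 g/mol) = 1.2125×10⁻⁶ mol/L
Sr₃(PO₄)₂(s) ⇌ 3 Sr²⁺(aq) + 2 PO₄³⁻(aq)
Let s be the molar solubility. Then [Sr²⁺] = 3s and [PO₄³⁻] = 2s.
Ksp = [Sr²⁺]^3[PO₄³⁻]^2 = (3s)^3 · (2s)^2 = 108s^5
Ksp = 108 × (1.2125×10⁻⁶)^5 = 2.83×10⁻²⁸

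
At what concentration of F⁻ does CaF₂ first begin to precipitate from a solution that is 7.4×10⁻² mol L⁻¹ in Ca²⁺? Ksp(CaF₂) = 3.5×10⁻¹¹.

A salt starts to precipitate once the ion product Q reaches its Ksp.
CaF₂(s) ⇌ Ca²⁺(aq) + 2 F⁻(aq)
Ksp = [Ca²⁺][F⁻]^2 = [F⁻]^2(7.4×10⁻²)
[F⁻]^2 = 3.5×10⁻¹¹ / (7.4×10⁻²) = 4.7×10⁻¹⁰
[F⁻] = 2.2×10⁻⁵ mol L⁻¹

2.2×10⁻⁵ M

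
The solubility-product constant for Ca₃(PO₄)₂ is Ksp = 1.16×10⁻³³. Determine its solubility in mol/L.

1.01×10⁻⁷ M

Ca₃(PO₄)₂(s) ⇌ 3 Ca²⁺(aq) + 2 PO₄³⁻(aq)
Let s be the molar solubility. Then [Ca²⁺] = 3s and [PO₄³⁻] = 2s.
Ksp = [Ca²⁺]^3[PO₄³⁻]^2 = (3s)^3 · (2s)^2 = 108s^5
108s^5 = 1.16×10⁻³³  ⇒  s^5 = 1.07×10⁻³⁵
s = (1.07×10⁻³⁵)^(1/5) = 1.01×10⁻⁷ mol L⁻¹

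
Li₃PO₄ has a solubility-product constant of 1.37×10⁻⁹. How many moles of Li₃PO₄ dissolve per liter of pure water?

Li₃PO₄(s) ⇌ 3 Li⁺(aq) + PO₄³⁻(aq)
With molar solubility s: [Li⁺] = 3s, [PO₄³⁻] = s.
Ksp = [Li⁺]^3[PO₄³⁻] = (3s)^3 · s = 27s^4
27s^4 = 1.37×10⁻⁹  ⇒  s^4 = 5.07×10⁻¹¹
s = (5.07×10⁻¹¹)^(1/4) = 2.67×10⁻³ M

2.67×10⁻³ M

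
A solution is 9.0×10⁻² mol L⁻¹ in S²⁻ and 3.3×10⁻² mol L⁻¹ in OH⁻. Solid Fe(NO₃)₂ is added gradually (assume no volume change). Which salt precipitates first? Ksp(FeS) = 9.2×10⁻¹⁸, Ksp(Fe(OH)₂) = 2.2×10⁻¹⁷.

FeS

The threshold for precipitation is Q = Ksp.
For FeS: [Fe²⁺] = (Ksp/[S²⁻]) = 1.0×10⁻¹⁶ mol L⁻¹
For Fe(OH)₂: [Fe²⁺] = (Ksp/[OH⁻]^2) = 2.0×10⁻¹⁴ mol L⁻¹
Since FeS needs less Fe²⁺ to reach saturation, it precipitates first.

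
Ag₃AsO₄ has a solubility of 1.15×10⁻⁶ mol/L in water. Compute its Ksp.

Ag₃AsO₄(s) ⇌ 3 Ag⁺(aq) + AsO₄³⁻(aq)
Call the molar solubility s, so that [Ag⁺] = 3s and [AsO₄³⁻] = s.
Ksp = [Ag⁺]^3[AsO₄³⁻] = (3s)^3 · s = 27s^4
Ksp = 27 × (1.15×10⁻⁶)^4 = 4.72×10⁻²³

Ksp = 4.72×10⁻²³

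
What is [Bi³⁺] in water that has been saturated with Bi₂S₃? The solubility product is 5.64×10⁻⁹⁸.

2.78×10⁻²⁰ M

Bi₂S₃(s) ⇌ 2 Bi³⁺(aq) + 3 S²⁻(aq)
With molar solubility s: [Bi³⁺] = 2s, [S²⁻] = 3s.
Ksp = [Bi³⁺]^2[S²⁻]^3 = (2s)^2 · (3s)^3 = 108s^5 = 5.64×10⁻⁹⁸
s = 1.39×10⁻²⁰ mol/L
[Bi³⁺] = 2s = 2.78×10⁻²⁰ mol/L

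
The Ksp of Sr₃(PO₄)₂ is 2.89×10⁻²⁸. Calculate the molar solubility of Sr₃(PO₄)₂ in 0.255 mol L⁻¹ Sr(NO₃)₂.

6.60×10⁻¹⁴ M

Sr₃(PO₄)₂(s) ⇌ 3 Sr²⁺(aq) + 2 PO₄³⁻(aq)
The solution already contains Sr²⁺ at 0.255 mol L⁻¹. Let s be the molar solubility of Sr₃(PO₄)₂.
[Sr²⁺] ≈ 0.255 mol L⁻¹ (common ion dominates); [PO₄³⁻] = 2s.
Ksp = [Sr²⁺]^3[PO₄³⁻]^2 = (0.255)^3(2s)^2
(2s)^2 = 2.89×10⁻²⁸ / (0.255)^3 = 1.74×10⁻²⁶
s = 6.60×10⁻¹⁴ mol L⁻¹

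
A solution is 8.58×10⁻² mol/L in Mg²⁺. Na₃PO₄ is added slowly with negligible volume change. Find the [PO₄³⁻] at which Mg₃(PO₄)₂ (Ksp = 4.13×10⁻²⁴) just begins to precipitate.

8.09×10⁻¹¹ M

A salt starts to precipitate once the ion product Q reaches its Ksp.
Mg₃(PO₄)₂(s) ⇌ 3 Mg²⁺(aq) + 2 PO₄³⁻(aq)
Ksp = [Mg²⁺]^3[PO₄³⁻]^2 = [PO₄³⁻]^2(8.58×10⁻²)^3
[PO₄³⁻]^2 = 4.13×10⁻²⁴ / (8.58×10⁻²)^3 = 6.54×10⁻²¹
[PO₄³⁻] = 8.09×10⁻¹¹ mol/L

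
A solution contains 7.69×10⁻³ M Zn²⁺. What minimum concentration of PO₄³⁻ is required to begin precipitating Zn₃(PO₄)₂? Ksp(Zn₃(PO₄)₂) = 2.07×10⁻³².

Each salt precipitates once Q = Ksp for that salt.
Zn₃(PO₄)₂(s) ⇌ 3 Zn²⁺(aq) + 2 PO₄³⁻(aq)
Ksp = [Zn²⁺]^3[PO₄³⁻]^2 = [PO₄³⁻]^2(7.69×10⁻³)^3
[PO₄³⁻]^2 = 2.07×10⁻³² / (7.69×10⁻³)^3 = 4.55×10⁻²⁶
[PO₄³⁻] = 2.13×10⁻¹³ M

2.13×10⁻¹³ M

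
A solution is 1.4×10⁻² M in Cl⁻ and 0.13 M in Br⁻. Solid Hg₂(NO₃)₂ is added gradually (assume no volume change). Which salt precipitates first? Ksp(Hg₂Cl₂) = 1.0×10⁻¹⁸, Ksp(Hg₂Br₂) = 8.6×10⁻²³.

Hg₂Br₂

Precipitation of each salt begins when its ion product equals Ksp.
For Hg₂Cl₂: [Hg₂²⁺] = (Ksp/[Cl⁻]^2) = 5.1×10⁻¹⁵ M
For Hg₂Br₂: [Hg₂²⁺] = (Ksp/[Br⁻]^2) = 5.1×10⁻²¹ M
Since Hg₂Br₂ needs less Hg₂²⁺ to reach saturation, it precipitates first.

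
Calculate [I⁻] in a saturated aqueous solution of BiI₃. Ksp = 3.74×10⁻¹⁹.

3.25×10⁻⁵ M

BiI₃(s) ⇌ Bi³⁺(aq) + 3 I⁻(aq)
For each mole of BiI₃ that dissolves per liter, [Bi³⁺] = s and [I⁻] = 3s; let s denote this solubility.
Ksp = [Bi³⁺][I⁻]^3 = s · (3s)^3 = 27s^4 = 3.74×10⁻¹⁹
s = 1.08×10⁻⁵ mol L⁻¹
[I⁻] = 3s = 3.25×10⁻⁵ mol L⁻¹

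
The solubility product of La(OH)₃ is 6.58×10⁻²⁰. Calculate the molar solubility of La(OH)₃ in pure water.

7.03×10⁻⁶ M

La(OH)₃(s) ⇌ La³⁺(aq) + 3 OH⁻(aq)
For each mole of La(OH)₃ that dissolves per liter, [La³⁺] = s and [OH⁻] = 3s; let s denote this solubility.
Ksp = [La³⁺][OH⁻]^3 = s · (3s)^3 = 27s^4
27s^4 = 6.58×10⁻²⁰  ⇒  s^4 = 2.44×10⁻²¹
s = (2.44×10⁻²¹)^(1/4) = 7.03×10⁻⁶ M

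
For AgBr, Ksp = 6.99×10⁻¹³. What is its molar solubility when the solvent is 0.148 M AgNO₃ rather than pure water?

AgBr(s) ⇌ Ag⁺(aq) + Br⁻(aq)
Ag⁺ is already present at 0.148 M. If s mol/L of AgBr dissolves, [Br⁻] = s while [Ag⁺] ≈ 0.148 M.
Ksp = [Ag⁺][Br⁻] = (0.148)s
s = 6.99×10⁻¹³ / (0.148) = 4.72×10⁻¹²
s = 4.72×10⁻¹² M

4.72×10⁻¹² M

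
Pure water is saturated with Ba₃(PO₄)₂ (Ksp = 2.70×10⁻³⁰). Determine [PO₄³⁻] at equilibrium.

Ba₃(PO₄)₂(s) ⇌ 3 Ba²⁺(aq) + 2 PO₄³⁻(aq)
Let s be the molar solubility. Then [Ba²⁺] = 3s and [PO₄³⁻] = 2s.
Ksp = [Ba²⁺]^3[PO₄³⁻]^2 = (3s)^3 · (2s)^2 = 108s^5 = 2.70×10⁻³⁰
s = 4.78×10⁻⁷ mol L⁻¹
[PO₄³⁻] = 2s = 9.56×10⁻⁷ mol L⁻¹

9.56×10⁻⁷ M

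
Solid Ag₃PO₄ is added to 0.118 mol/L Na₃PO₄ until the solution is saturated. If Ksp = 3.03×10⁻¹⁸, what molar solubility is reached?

Ag₃PO₄(s) ⇌ 3 Ag⁺(aq) + PO₄³⁻(aq)
With PO₄³⁻ already at 0.118 mol/L and s small, take [PO₄³⁻] ≈ 0.118 mol/L and [Ag⁺] = 3s.
Ksp = [Ag⁺]^3[PO₄³⁻] = (3s)^3(0.118)
(3s)^3 = 3.03×10⁻¹⁸ / (0.118) = 2.57×10⁻¹⁷
s = 9.83×10⁻⁷ mol/L

9.83×10⁻⁷ M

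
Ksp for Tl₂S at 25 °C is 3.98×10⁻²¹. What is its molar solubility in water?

9.98×10⁻⁸ M

Tl₂S(s) ⇌ 2 Tl⁺(aq) + S²⁻(aq)
With molar solubility s: [Tl⁺] = 2s, [S²⁻] = s.
Ksp = [Tl⁺]^2[S²⁻] = (2s)^2 · s = 4s^3
4s^3 = 3.98×10⁻²¹  ⇒  s^3 = 9.95×10⁻²²
s = 9.98×10⁻⁸ M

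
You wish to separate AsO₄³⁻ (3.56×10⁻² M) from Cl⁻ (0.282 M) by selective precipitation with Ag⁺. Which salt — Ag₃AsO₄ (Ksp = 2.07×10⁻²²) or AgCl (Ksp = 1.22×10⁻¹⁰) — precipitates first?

AgCl

Precipitation of each salt begins when its ion product equals Ksp.
For Ag₃AsO₄: [Ag⁺] = (Ksp/[AsO₄³⁻])^(1/3) = 1.80×10⁻⁷ M
For AgCl: [Ag⁺] = (Ksp/[Cl⁻]) = 4.33×10⁻¹⁰ M
The smaller threshold [Ag⁺] is reached first, so AgCl precipitates first.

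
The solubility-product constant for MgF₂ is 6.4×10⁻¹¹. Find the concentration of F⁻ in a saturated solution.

5.0×10⁻⁴ M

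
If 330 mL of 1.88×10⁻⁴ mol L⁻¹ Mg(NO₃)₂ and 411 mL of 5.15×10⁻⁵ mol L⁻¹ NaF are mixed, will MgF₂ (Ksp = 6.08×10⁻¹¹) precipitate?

No

After mixing, V = 330 mL + 411 mL = 741 mL.
[Mg²⁺] = (1.88×10⁻⁴)(330)/741 = 8.37×10⁻⁵ mol L⁻¹
[F⁻] = (5.15×10⁻⁵)(411)/741 = 2.86×10⁻⁵ mol L⁻¹
Q = [Mg²⁺][F⁻]^2 = 6.83×10⁻¹⁴
Since Q (6.83×10⁻¹⁴) is less than Ksp (6.08×10⁻¹¹), no MgF₂ precipitates.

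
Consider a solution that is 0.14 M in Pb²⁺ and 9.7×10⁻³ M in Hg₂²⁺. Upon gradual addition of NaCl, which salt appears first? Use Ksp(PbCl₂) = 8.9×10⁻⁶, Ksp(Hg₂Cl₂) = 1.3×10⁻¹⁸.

Hg₂Cl₂

Precipitation begins when Q = Ksp.
For PbCl₂: [Cl⁻] = (Ksp/[Pb²⁺])^(1/2) = 8.0×10⁻³ M
For Hg₂Cl₂: [Cl⁻] = (Ksp/[Hg₂²⁺])^(1/2) = 1.2×10⁻⁸ M
The smaller threshold [Cl⁻] is reached first, so Hg₂Cl₂ precipitates first.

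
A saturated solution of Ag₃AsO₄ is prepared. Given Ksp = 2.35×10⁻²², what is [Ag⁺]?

5.15×10⁻⁶ M

Ag₃AsO₄(s) ⇌ 3 Ag⁺(aq) + AsO₄³⁻(aq)
Let s be the molar solubility. Then [Ag⁺] = 3s and [AsO₄³⁻] = s.
Ksp = [Ag⁺]^3[AsO₄³⁻] = (3s)^3 · s = 27s^4 = 2.35×10⁻²²
s = 1.72×10⁻⁶ M
[Ag⁺] = 3s = 5.15×10⁻⁶ M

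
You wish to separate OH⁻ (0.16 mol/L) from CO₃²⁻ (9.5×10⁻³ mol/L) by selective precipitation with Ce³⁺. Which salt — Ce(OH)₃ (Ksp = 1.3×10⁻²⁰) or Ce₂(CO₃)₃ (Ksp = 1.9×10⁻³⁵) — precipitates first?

Ce(OH)₃

Precipitation of each salt begins when its ion product equals Ksp.
For Ce(OH)₃: [Ce³⁺] = (Ksp/[OH⁻]^3) = 3.2×10⁻¹⁸ mol/L
For Ce₂(CO₃)₃: [Ce³⁺] = (Ksp/[CO₃²⁻]^3)^(1/2) = 4.7×10⁻¹⁵ mol/L
Ce(OH)₃ requires the lower [Ce³⁺], so it precipitates first.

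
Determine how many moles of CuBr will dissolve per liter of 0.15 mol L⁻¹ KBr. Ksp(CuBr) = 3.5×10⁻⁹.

CuBr(s) ⇌ Cu⁺(aq) + Br⁻(aq)
With Br⁻ already at 0.15 mol L⁻¹ and s small, take [Br⁻] ≈ 0.15 mol L⁻¹ and [Cu⁺] = s.
Ksp = [Cu⁺][Br⁻] = s(0.15)
s = 3.5×10⁻⁹ / (0.15) = 2.3×10⁻⁸
s = 2.3×10⁻⁸ mol L⁻¹

2.3×10⁻⁸ M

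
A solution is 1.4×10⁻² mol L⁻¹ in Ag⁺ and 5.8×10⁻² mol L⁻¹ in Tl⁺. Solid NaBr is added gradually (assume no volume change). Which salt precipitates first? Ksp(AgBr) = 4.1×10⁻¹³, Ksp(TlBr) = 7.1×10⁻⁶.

AgBr

Each salt precipitates once Q = Ksp for that salt.
For AgBr: [Br⁻] = (Ksp/[Ag⁺]) = 2.9×10⁻¹¹ mol L⁻¹
For TlBr: [Br⁻] = (Ksp/[Tl⁺]) = 1.2×10⁻⁴ mol L⁻¹
The smaller threshold [Br⁻] is reached first, so AgBr precipitates first.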